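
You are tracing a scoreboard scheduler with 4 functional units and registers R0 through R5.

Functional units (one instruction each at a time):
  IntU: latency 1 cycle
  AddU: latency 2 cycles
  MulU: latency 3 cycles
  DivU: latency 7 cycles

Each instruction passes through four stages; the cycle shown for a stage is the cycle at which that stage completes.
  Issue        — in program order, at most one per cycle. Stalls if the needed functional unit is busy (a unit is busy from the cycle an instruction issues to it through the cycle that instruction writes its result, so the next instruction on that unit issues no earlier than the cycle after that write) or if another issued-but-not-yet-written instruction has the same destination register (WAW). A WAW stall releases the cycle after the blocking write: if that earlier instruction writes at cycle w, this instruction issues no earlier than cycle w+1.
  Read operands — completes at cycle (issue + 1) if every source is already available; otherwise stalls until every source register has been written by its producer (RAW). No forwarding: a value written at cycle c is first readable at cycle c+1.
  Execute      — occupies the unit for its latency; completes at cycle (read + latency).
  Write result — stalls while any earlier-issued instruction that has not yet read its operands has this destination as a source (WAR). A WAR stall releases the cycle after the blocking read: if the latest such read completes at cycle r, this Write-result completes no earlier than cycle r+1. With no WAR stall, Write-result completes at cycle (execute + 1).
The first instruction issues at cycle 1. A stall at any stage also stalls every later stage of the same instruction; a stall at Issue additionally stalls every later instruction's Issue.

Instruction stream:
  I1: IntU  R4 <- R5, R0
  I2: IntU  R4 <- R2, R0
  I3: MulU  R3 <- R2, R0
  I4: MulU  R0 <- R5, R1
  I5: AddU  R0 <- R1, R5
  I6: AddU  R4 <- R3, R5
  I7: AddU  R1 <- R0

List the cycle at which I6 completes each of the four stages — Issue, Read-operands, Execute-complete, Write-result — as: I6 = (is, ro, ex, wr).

I6 = (23, 24, 26, 27)

I1: IS=1 RO=2 EX=3 WR=4
I2: IS=5 RO=6 EX=7 WR=8  [struct: IntU busy until I1 writes@4]
I3: IS=6 RO=7 EX=10 WR=11
I4: IS=12 RO=13 EX=16 WR=17  [struct: MulU busy until I3 writes@11]
I5: IS=18 RO=19 EX=21 WR=22  [WAW R0: wait I4 write@17]
I6: IS=23 RO=24 EX=26 WR=27  [struct: AddU busy until I5 writes@22]
I7: IS=28 RO=29 EX=31 WR=32  [struct: AddU busy until I6 writes@27]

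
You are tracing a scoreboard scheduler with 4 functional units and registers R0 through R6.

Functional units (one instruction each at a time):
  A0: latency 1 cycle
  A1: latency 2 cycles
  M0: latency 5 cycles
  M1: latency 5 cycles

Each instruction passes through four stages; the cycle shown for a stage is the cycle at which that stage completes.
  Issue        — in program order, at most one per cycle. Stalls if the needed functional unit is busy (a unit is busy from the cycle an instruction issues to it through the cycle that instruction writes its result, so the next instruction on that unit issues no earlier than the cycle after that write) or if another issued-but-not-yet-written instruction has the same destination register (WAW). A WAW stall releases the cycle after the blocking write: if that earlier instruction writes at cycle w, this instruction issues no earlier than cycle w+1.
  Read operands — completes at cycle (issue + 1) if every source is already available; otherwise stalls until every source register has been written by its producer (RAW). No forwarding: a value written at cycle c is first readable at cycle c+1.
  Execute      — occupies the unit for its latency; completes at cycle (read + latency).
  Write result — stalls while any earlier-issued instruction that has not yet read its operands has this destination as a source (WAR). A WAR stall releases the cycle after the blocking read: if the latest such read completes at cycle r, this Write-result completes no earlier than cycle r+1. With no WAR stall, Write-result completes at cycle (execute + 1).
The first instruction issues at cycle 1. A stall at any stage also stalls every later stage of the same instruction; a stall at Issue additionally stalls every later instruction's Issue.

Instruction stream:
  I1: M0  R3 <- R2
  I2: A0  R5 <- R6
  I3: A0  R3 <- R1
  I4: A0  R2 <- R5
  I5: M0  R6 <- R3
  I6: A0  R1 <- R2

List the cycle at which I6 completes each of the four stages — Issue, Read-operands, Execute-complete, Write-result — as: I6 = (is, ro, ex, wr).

cycle 1: I1→M0
cycle 2: I1 RO · I2→A0
cycle 3: I2 RO
cycle 4: I2 EX
cycle 5: I2 WR R5
cycle 7: I1 EX
cycle 8: I1 WR R3
cycle 9: I3→A0
cycle 10: I3 RO
cycle 11: I3 EX
cycle 12: I3 WR R3
cycle 13: I4→A0
cycle 14: I4 RO · I5→M0
cycle 15: I4 EX · I5 RO
cycle 16: I4 WR R2
cycle 17: I6→A0
cycle 18: I6 RO
cycle 19: I6 EX
cycle 20: I5 EX · I6 WR R1
cycle 21: I5 WR R6

I6 = (17, 18, 19, 20)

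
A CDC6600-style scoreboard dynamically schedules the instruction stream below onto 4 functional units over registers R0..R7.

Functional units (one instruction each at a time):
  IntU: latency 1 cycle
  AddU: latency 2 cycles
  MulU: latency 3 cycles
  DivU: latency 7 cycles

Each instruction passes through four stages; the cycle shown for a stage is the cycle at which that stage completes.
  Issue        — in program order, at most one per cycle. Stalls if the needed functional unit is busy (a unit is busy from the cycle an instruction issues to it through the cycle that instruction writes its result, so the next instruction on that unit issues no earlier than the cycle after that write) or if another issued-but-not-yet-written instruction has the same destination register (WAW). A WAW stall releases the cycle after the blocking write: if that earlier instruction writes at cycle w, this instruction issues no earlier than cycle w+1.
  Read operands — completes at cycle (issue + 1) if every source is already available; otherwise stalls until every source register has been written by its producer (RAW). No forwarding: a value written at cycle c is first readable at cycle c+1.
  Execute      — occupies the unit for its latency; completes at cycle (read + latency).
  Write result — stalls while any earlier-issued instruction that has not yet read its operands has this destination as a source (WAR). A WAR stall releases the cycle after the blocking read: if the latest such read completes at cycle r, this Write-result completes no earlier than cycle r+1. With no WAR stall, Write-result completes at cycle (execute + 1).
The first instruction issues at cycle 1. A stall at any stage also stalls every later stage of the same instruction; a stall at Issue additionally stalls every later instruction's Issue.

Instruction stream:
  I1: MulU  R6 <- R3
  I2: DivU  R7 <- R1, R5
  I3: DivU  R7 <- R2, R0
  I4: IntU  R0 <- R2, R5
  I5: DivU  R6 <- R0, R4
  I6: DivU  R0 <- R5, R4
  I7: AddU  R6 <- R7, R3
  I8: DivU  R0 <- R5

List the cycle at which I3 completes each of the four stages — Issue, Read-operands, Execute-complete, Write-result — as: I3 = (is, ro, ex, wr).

t=1  I1 issues→MulU
t=2  I1 reads; I2 issues→DivU
t=3  I2 reads
t=5  I1 exec-done
t=6  I1 writes R6
t=10  I2 exec-done
t=11  I2 writes R7
t=12  I3 issues→DivU
t=13  I3 reads; I4 issues→IntU
t=14  I4 reads
t=15  I4 exec-done
t=16  I4 writes R0
t=20  I3 exec-done
t=21  I3 writes R7
t=22  I5 issues→DivU
t=23  I5 reads
t=30  I5 exec-done
t=31  I5 writes R6
t=32  I6 issues→DivU
t=33  I6 reads; I7 issues→AddU
t=34  I7 reads
t=36  I7 exec-done
t=37  I7 writes R6
t=40  I6 exec-done
t=41  I6 writes R0
t=42  I8 issues→DivU
t=43  I8 reads
t=50  I8 exec-done
t=51  I8 writes R0

I3 = (12, 13, 20, 21)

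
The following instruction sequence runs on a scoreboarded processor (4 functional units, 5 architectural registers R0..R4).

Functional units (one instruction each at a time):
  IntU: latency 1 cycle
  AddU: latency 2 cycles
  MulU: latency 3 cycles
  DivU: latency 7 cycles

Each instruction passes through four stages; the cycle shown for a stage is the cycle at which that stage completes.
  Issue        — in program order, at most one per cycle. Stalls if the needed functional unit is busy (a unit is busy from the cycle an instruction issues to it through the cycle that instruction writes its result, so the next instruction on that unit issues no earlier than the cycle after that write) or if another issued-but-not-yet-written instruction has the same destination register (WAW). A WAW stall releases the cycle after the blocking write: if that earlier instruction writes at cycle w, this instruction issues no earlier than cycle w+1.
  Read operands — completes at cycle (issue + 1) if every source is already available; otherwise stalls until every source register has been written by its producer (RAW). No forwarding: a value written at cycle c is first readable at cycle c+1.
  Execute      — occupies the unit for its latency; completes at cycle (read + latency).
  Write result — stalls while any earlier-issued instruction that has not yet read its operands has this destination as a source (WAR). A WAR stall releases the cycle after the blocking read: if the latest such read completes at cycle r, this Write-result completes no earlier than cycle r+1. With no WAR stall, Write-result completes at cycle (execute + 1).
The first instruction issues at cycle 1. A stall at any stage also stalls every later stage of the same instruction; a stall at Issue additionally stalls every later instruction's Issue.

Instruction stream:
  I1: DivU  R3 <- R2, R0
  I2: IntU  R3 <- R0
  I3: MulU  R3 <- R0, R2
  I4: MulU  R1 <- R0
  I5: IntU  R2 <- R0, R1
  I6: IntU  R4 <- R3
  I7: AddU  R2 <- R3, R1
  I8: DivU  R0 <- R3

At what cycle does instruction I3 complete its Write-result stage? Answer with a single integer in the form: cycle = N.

I1: IS=1 RO=2 EX=9 WR=10
I2: IS=11 RO=12 EX=13 WR=14  [WAW R3: wait I1 write@10]
I3: IS=15 RO=16 EX=19 WR=20  [WAW R3: wait I2 write@14]
I4: IS=21 RO=22 EX=25 WR=26  [struct: MulU busy until I3 writes@20]
I5: IS=22 RO=27 EX=28 WR=29  [RAW R1: wait I4 write@26]
I6: IS=30 RO=31 EX=32 WR=33  [struct: IntU busy until I5 writes@29]
I7: IS=31 RO=32 EX=34 WR=35
I8: IS=32 RO=33 EX=40 WR=41

cycle = 20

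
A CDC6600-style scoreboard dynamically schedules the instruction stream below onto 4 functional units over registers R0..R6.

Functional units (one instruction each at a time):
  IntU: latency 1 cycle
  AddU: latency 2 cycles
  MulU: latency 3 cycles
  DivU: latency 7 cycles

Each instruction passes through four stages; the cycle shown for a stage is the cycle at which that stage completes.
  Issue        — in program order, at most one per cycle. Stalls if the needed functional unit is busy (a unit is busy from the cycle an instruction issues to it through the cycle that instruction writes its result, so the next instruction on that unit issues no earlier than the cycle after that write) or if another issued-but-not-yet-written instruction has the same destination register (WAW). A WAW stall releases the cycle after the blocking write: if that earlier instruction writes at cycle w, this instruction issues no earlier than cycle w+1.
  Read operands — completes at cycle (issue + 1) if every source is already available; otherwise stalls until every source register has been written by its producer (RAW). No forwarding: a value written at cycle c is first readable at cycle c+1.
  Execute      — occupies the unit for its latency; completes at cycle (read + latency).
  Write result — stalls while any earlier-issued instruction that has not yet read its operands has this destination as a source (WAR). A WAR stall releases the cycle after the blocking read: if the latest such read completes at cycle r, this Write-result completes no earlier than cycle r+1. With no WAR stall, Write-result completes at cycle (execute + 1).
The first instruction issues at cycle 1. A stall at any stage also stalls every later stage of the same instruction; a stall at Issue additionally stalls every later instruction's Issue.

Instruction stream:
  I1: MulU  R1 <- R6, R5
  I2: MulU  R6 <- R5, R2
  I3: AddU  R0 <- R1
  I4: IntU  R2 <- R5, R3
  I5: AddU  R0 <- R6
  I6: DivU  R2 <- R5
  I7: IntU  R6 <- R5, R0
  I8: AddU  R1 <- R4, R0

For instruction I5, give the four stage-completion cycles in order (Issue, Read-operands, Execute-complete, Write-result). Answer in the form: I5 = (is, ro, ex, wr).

I5 = (13, 14, 16, 17)

cycle 1: I1→MulU
cycle 2: I1 RO
cycle 5: I1 EX
cycle 6: I1 WR R1
cycle 7: I2→MulU
cycle 8: I2 RO; I3→AddU
cycle 9: I3 RO; I4→IntU
cycle 10: I4 RO
cycle 11: I2 EX; I3 EX; I4 EX
cycle 12: I2 WR R6; I3 WR R0; I4 WR R2
cycle 13: I5→AddU
cycle 14: I5 RO; I6→DivU
cycle 15: I6 RO; I7→IntU
cycle 16: I5 EX
cycle 17: I5 WR R0
cycle 18: I7 RO; I8→AddU
cycle 19: I7 EX; I8 RO
cycle 20: I7 WR R6
cycle 21: I8 EX
cycle 22: I6 EX; I8 WR R1
cycle 23: I6 WR R2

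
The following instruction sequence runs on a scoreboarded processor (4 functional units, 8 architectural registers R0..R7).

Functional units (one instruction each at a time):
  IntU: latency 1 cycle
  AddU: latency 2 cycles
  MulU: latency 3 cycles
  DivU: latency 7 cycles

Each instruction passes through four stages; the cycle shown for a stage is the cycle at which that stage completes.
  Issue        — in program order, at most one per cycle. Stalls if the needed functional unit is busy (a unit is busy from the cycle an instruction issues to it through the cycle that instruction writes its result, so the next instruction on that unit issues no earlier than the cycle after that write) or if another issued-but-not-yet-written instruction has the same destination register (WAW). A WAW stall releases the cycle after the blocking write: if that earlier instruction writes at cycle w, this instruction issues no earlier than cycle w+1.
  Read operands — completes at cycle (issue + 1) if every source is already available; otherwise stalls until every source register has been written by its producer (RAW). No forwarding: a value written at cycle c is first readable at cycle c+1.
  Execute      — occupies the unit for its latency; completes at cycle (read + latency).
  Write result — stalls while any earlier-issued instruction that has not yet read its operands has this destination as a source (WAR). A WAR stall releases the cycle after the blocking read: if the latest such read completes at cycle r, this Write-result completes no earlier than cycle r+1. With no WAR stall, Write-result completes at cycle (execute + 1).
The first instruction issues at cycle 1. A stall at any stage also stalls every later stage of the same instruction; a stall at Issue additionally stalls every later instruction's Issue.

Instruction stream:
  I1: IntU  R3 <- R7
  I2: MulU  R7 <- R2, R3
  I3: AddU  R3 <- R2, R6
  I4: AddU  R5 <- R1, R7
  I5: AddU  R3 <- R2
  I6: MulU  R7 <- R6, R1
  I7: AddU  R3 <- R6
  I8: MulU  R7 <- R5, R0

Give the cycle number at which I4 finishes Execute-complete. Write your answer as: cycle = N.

cycle 1: issue I1 (IntU)
cycle 2: I1 read-ops · issue I2 (MulU)
cycle 3: I1 finished on IntU
cycle 4: I1→R3
cycle 5: I2 read-ops · issue I3 (AddU)
cycle 6: I3 read-ops
cycle 8: I2 finished on MulU · I3 finished on AddU
cycle 9: I2→R7 · I3→R3
cycle 10: issue I4 (AddU)
cycle 11: I4 read-ops
cycle 13: I4 finished on AddU
cycle 14: I4→R5
cycle 15: issue I5 (AddU)
cycle 16: I5 read-ops · issue I6 (MulU)
cycle 17: I6 read-ops
cycle 18: I5 finished on AddU
cycle 19: I5→R3
cycle 20: I6 finished on MulU · issue I7 (AddU)
cycle 21: I6→R7 · I7 read-ops
cycle 22: issue I8 (MulU)
cycle 23: I7 finished on AddU · I8 read-ops
cycle 24: I7→R3
cycle 26: I8 finished on MulU
cycle 27: I8→R7

cycle = 13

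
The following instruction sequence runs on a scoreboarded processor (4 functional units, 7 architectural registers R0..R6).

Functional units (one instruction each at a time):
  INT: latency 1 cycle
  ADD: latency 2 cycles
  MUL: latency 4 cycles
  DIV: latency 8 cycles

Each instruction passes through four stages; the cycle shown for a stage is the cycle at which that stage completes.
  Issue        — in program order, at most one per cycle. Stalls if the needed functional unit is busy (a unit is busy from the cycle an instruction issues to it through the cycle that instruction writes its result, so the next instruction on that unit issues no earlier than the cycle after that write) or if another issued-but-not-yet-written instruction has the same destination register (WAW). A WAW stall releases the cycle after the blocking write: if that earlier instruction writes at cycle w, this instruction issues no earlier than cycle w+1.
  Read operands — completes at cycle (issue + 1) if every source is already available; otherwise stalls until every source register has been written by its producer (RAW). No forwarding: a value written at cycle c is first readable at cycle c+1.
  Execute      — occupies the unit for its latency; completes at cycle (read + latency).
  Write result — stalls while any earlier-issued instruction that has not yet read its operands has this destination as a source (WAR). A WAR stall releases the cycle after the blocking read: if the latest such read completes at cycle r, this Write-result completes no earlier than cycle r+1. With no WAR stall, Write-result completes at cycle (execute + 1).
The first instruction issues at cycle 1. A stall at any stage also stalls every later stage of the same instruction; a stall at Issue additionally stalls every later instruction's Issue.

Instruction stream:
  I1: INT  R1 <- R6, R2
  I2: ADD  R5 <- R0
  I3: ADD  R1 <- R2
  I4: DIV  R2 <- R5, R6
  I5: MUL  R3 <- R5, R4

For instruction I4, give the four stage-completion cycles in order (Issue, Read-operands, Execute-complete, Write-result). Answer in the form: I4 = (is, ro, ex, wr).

I1 -> (1, 2, 3, 4)
I2 -> (2, 3, 5, 6)
I3 -> (7, 8, 10, 11)  // struct: ADD busy until I2 writes@6
I4 -> (8, 9, 17, 18)
I5 -> (9, 10, 14, 15)

I4 = (8, 9, 17, 18)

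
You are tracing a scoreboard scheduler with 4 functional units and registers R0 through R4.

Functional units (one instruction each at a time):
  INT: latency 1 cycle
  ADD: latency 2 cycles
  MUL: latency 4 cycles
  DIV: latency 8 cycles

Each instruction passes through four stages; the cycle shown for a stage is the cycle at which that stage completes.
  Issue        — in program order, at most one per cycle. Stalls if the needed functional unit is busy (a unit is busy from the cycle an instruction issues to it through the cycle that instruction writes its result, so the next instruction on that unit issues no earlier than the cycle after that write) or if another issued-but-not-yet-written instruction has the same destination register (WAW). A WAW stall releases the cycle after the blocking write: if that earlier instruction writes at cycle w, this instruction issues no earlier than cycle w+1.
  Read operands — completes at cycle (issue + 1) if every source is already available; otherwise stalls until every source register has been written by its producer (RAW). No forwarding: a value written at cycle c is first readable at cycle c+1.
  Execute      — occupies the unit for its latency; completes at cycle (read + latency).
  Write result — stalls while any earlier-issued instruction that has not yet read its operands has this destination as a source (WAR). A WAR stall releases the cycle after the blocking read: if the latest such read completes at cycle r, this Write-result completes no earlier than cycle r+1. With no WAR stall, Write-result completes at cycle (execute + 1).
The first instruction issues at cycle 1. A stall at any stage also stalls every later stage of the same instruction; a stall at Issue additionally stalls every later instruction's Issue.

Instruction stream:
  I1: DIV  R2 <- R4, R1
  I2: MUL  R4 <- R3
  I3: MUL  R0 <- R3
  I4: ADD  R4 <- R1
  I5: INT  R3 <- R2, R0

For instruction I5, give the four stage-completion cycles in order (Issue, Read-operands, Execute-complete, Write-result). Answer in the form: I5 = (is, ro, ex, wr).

I5 = (11, 16, 17, 18)

c1: I1 issues→DIV
c2: I1 reads; I2 issues→MUL
c3: I2 reads
c7: I2 exec-done
c8: I2 writes R4
c9: I3 issues→MUL
c10: I1 exec-done; I3 reads; I4 issues→ADD
c11: I1 writes R2; I4 reads; I5 issues→INT
c13: I4 exec-done
c14: I3 exec-done; I4 writes R4
c15: I3 writes R0
c16: I5 reads
c17: I5 exec-done
c18: I5 writes R3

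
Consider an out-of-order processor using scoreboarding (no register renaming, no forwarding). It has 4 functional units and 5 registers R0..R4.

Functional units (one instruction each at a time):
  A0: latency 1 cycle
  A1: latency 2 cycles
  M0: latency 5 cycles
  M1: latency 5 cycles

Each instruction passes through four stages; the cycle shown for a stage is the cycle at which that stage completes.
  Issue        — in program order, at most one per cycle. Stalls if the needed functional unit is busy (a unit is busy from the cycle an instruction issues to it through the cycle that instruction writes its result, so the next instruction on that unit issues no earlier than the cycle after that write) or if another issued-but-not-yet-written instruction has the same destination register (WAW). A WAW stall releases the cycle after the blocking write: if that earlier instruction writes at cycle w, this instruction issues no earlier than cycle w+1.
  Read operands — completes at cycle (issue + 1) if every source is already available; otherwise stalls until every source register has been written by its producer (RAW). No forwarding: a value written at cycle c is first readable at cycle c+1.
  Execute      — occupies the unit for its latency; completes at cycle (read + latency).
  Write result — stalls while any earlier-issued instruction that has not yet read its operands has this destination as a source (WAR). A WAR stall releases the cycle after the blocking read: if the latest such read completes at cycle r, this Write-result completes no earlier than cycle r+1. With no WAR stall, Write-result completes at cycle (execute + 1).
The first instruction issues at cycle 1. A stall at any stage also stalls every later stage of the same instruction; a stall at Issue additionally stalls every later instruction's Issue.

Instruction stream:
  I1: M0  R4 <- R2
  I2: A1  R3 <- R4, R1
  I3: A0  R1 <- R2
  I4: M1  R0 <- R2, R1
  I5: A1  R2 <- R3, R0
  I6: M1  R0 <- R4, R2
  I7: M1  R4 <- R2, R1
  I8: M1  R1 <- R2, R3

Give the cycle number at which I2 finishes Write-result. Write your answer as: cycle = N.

cycle = 12

[1] I1 dispatched to M0
[2] I1 operands ready | I2 dispatched to A1
[3] I3 dispatched to A0
[4] I3 operands ready | I4 dispatched to M1
[5] I3 complete
[7] I1 complete
[8] R4←I1
[9] I2 operands ready
[10] R1←I3
[11] I2 complete | I4 operands ready
[12] R3←I2
[13] I5 dispatched to A1
[16] I4 complete
[17] R0←I4
[18] I5 operands ready | I6 dispatched to M1
[20] I5 complete
[21] R2←I5
[22] I6 operands ready
[27] I6 complete
[28] R0←I6
[29] I7 dispatched to M1
[30] I7 operands ready
[35] I7 complete
[36] R4←I7
[37] I8 dispatched to M1
[38] I8 operands ready
[43] I8 complete
[44] R1←I8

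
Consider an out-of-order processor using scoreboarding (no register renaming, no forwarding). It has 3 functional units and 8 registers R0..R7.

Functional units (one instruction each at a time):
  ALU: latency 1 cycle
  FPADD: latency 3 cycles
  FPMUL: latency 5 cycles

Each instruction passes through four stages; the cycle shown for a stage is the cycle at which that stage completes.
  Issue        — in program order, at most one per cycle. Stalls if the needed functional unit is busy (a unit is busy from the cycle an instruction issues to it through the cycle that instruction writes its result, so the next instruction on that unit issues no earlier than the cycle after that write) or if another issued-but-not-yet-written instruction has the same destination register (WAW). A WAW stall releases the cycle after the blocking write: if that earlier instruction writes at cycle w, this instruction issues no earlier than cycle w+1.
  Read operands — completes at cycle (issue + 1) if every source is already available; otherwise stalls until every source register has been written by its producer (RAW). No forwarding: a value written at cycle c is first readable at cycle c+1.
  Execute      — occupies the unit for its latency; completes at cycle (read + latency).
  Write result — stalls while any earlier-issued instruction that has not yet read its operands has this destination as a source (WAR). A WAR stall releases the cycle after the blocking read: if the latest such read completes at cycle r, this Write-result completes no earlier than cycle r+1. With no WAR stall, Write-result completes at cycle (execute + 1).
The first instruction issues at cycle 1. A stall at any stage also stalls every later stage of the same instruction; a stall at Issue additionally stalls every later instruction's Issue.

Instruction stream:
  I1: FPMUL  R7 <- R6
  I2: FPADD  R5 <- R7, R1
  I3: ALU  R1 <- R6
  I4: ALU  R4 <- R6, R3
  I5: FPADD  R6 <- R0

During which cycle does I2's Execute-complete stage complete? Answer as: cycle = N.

1) issue 1, read 2, done 7, write 8
2) issue 2, read 9, done 12, write 13  <RAW R7: wait I1 write@8>
3) issue 3, read 4, done 5, write 10  <WAR R1: wait I2 read@9>
4) issue 11, read 12, done 13, write 14  <struct: ALU busy until I3 writes@10>
5) issue 14, read 15, done 18, write 19  <struct: FPADD busy until I2 writes@13>

cycle = 12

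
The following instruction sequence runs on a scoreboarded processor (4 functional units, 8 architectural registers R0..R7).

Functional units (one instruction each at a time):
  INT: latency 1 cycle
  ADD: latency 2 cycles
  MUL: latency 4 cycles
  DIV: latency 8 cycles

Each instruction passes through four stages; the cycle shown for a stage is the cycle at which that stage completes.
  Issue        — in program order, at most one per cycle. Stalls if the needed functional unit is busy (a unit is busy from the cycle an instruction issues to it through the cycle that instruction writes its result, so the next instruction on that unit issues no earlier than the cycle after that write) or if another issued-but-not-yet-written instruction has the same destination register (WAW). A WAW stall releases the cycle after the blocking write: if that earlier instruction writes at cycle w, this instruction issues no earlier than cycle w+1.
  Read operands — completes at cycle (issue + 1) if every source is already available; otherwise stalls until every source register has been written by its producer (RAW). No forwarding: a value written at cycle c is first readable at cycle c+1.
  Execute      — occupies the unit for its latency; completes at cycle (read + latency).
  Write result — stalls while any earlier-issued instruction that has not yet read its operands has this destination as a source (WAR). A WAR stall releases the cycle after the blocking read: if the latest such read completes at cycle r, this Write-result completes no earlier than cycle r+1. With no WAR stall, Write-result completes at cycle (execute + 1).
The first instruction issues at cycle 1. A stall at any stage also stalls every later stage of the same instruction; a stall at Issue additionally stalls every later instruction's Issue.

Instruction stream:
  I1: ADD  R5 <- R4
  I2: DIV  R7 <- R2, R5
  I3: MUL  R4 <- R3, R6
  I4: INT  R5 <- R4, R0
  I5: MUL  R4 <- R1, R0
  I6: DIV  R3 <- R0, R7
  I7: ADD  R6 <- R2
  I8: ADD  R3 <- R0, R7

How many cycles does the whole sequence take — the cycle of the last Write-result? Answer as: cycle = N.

c1: I1 issues→ADD
c2: I1 reads; I2 issues→DIV
c3: I3 issues→MUL
c4: I1 exec-done; I3 reads
c5: I1 writes R5
c6: I2 reads; I4 issues→INT
c8: I3 exec-done
c9: I3 writes R4
c10: I4 reads; I5 issues→MUL
c11: I4 exec-done; I5 reads
c12: I4 writes R5
c14: I2 exec-done
c15: I2 writes R7; I5 exec-done
c16: I5 writes R4; I6 issues→DIV
c17: I6 reads; I7 issues→ADD
c18: I7 reads
c20: I7 exec-done
c21: I7 writes R6
c25: I6 exec-done
c26: I6 writes R3
c27: I8 issues→ADD
c28: I8 reads
c30: I8 exec-done
c31: I8 writes R3

cycle = 31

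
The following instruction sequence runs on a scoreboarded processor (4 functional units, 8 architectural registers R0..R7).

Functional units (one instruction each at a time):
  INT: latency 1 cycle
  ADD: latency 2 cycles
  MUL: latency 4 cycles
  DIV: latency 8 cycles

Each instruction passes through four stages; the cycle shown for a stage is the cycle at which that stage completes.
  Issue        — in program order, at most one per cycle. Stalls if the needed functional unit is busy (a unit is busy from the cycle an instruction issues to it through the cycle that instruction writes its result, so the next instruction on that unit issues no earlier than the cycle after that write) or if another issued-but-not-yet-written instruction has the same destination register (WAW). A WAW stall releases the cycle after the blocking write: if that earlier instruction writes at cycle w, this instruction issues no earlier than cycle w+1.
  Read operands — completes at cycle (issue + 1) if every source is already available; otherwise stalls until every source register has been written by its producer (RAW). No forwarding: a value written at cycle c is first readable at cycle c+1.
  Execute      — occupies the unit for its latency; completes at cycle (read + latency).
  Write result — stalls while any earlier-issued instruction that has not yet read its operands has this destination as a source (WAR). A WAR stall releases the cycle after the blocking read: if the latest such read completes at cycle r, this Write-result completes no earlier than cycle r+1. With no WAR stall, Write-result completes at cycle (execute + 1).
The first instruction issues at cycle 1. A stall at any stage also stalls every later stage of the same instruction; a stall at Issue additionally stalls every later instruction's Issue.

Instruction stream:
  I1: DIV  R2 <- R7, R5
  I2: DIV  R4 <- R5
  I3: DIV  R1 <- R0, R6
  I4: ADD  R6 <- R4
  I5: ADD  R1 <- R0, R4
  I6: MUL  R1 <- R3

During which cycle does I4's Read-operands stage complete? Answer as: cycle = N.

t=1  I1 issues→DIV
t=2  I1 reads
t=10  I1 exec-done
t=11  I1 writes R2
t=12  I2 issues→DIV
t=13  I2 reads
t=21  I2 exec-done
t=22  I2 writes R4
t=23  I3 issues→DIV
t=24  I3 reads | I4 issues→ADD
t=25  I4 reads
t=27  I4 exec-done
t=28  I4 writes R6
t=32  I3 exec-done
t=33  I3 writes R1
t=34  I5 issues→ADD
t=35  I5 reads
t=37  I5 exec-done
t=38  I5 writes R1
t=39  I6 issues→MUL
t=40  I6 reads
t=44  I6 exec-done
t=45  I6 writes R1

cycle = 25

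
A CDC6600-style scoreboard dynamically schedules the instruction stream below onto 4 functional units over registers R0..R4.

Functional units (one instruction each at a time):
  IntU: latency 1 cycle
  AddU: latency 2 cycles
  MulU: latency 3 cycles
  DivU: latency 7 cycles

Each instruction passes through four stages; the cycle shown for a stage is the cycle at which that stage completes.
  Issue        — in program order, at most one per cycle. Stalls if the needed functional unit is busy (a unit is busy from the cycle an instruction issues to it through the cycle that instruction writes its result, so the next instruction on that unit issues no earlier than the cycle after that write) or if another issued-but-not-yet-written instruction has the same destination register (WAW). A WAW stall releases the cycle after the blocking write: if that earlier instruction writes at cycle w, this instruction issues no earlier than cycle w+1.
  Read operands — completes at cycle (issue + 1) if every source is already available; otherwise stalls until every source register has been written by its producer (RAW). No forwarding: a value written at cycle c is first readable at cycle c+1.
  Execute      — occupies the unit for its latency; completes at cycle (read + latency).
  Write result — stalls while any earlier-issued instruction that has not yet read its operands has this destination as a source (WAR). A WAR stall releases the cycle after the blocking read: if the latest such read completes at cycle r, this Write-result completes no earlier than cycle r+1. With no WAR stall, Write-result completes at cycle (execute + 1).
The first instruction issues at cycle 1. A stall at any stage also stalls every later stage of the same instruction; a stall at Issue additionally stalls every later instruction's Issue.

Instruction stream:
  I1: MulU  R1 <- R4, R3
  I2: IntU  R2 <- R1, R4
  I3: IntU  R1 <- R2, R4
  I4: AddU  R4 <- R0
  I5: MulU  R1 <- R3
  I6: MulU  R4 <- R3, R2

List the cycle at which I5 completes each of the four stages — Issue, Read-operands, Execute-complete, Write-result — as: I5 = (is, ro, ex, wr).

I5 = (14, 15, 18, 19)

I1 -> (1, 2, 5, 6)
I2 -> (2, 7, 8, 9)  // RAW R1: wait I1 write@6
I3 -> (10, 11, 12, 13)  // struct: IntU busy until I2 writes@9
I4 -> (11, 12, 14, 15)
I5 -> (14, 15, 18, 19)  // WAW R1: wait I3 write@13
I6 -> (20, 21, 24, 25)  // struct: MulU busy until I5 writes@19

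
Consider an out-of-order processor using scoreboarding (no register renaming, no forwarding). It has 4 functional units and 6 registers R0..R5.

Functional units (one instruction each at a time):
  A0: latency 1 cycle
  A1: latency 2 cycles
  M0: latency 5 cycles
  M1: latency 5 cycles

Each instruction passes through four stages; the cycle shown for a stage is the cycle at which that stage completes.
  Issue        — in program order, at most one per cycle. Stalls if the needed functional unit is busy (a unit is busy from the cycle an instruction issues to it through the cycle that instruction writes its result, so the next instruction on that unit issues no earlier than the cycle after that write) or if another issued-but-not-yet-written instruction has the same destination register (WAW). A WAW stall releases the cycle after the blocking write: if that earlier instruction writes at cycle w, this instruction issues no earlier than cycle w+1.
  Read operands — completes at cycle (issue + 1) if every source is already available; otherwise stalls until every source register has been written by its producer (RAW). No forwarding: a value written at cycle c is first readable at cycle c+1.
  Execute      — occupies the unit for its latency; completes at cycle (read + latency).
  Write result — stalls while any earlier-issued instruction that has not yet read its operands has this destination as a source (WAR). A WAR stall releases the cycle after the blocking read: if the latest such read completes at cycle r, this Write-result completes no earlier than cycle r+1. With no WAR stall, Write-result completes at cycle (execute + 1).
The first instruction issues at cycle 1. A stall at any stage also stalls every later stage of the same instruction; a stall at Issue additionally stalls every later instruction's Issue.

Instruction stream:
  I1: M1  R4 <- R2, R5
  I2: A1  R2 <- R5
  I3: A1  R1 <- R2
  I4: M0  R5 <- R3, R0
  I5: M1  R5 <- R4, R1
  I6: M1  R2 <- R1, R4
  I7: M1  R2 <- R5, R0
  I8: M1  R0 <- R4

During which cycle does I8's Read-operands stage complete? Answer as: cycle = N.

I1 -> (1, 2, 7, 8)
I2 -> (2, 3, 5, 6)
I3 -> (7, 8, 10, 11)  // struct: A1 busy until I2 writes@6
I4 -> (8, 9, 14, 15)
I5 -> (16, 17, 22, 23)  // WAW R5: wait I4 write@15
I6 -> (24, 25, 30, 31)  // struct: M1 busy until I5 writes@23
I7 -> (32, 33, 38, 39)  // struct: M1 busy until I6 writes@31
I8 -> (40, 41, 46, 47)  // struct: M1 busy until I7 writes@39

cycle = 41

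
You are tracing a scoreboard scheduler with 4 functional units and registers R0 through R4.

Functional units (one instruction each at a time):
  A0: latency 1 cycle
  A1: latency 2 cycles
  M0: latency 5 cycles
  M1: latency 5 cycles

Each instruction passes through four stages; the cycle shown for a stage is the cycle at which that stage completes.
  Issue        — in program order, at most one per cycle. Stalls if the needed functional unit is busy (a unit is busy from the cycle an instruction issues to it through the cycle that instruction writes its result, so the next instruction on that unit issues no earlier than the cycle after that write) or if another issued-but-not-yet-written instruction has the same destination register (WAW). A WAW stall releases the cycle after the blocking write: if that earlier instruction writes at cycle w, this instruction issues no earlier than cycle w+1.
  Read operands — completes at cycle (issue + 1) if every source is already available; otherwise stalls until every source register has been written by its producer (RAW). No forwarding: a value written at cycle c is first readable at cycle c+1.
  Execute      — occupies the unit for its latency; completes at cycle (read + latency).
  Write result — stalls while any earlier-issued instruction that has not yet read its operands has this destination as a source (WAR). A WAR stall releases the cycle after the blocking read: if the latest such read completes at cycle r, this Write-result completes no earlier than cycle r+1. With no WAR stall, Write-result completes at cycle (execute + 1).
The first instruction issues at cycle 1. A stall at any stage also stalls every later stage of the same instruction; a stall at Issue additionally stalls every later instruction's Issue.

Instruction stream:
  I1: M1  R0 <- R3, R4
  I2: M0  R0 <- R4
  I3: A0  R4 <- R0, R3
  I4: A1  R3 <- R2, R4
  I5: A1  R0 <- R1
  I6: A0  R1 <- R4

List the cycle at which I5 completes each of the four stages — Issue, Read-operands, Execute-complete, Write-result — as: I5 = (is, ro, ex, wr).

I5 = (24, 25, 27, 28)

  I1 | 1 | 2 | 7 | 8
  I2 | 9 | 10 | 15 | 16   WAW R0: wait I1 write@8
  I3 | 10 | 17 | 18 | 19   RAW R0: wait I2 write@16
  I4 | 11 | 20 | 22 | 23   RAW R4: wait I3 write@19
  I5 | 24 | 25 | 27 | 28   struct: A1 busy until I4 writes@23
  I6 | 25 | 26 | 27 | 28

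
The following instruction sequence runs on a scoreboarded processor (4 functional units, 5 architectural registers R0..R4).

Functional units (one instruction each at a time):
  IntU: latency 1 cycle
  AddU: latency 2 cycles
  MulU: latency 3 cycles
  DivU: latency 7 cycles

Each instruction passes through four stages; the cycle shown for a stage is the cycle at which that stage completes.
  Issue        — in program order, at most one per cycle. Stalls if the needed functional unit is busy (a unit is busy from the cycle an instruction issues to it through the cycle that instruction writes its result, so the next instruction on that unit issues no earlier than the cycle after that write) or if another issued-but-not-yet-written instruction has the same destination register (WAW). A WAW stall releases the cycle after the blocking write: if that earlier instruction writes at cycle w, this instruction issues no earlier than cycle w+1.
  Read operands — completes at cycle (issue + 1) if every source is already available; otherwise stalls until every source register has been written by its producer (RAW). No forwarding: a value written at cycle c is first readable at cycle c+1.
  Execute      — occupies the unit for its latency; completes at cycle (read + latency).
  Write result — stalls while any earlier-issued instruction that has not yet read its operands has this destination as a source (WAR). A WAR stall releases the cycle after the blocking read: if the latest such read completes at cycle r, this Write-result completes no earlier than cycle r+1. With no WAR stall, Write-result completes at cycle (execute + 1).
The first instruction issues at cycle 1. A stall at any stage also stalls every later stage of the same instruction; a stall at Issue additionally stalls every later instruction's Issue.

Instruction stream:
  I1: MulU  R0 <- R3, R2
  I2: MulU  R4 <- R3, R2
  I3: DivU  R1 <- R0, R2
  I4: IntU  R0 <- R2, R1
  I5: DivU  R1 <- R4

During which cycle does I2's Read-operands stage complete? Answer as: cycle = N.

cycle = 8

  I1 | 1 | 2 | 5 | 6
  I2 | 7 | 8 | 11 | 12   struct: MulU busy until I1 writes@6
  I3 | 8 | 9 | 16 | 17
  I4 | 9 | 18 | 19 | 20   RAW R1: wait I3 write@17
  I5 | 18 | 19 | 26 | 27   struct: DivU busy until I3 writes@17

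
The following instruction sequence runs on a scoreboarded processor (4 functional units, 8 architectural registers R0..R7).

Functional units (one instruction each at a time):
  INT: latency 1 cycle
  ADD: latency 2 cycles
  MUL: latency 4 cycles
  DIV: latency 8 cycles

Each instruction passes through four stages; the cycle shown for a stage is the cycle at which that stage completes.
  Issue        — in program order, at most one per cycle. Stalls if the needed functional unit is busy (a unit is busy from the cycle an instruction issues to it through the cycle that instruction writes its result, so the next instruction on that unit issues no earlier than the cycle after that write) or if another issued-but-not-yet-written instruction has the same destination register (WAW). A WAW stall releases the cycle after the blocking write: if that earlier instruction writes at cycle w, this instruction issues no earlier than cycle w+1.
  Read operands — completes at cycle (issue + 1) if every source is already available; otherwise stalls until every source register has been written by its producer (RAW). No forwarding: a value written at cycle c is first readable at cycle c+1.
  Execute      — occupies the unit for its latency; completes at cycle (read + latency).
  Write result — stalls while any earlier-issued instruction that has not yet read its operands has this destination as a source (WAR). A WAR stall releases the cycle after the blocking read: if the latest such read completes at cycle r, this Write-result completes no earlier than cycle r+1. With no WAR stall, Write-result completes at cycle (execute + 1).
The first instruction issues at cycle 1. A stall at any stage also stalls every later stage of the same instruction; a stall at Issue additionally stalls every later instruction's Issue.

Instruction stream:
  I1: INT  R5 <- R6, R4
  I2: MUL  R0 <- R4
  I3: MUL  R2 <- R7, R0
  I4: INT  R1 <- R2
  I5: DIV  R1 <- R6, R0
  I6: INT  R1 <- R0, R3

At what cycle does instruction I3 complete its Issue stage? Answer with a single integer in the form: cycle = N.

cycle = 9

cycle 1: I1 dispatched to INT
cycle 2: I1 operands ready, I2 dispatched to MUL
cycle 3: I1 complete, I2 operands ready
cycle 4: R5←I1
cycle 7: I2 complete
cycle 8: R0←I2
cycle 9: I3 dispatched to MUL
cycle 10: I3 operands ready, I4 dispatched to INT
cycle 14: I3 complete
cycle 15: R2←I3
cycle 16: I4 operands ready
cycle 17: I4 complete
cycle 18: R1←I4
cycle 19: I5 dispatched to DIV
cycle 20: I5 operands ready
cycle 28: I5 complete
cycle 29: R1←I5
cycle 30: I6 dispatched to INT
cycle 31: I6 operands ready
cycle 32: I6 complete
cycle 33: R1←I6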